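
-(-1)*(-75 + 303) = 228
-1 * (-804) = 804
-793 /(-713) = 793 /713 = 1.11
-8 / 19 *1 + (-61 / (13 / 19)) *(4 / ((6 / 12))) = -176272 / 247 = -713.65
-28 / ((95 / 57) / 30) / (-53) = 504 / 53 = 9.51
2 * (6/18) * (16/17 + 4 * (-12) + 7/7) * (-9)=276.35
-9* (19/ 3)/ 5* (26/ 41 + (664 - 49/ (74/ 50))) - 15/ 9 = -32772040/ 4551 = -7201.06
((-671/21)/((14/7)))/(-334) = 671/14028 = 0.05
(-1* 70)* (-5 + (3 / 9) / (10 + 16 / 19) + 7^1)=-43925 / 309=-142.15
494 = 494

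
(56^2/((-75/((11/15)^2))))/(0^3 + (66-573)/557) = 211356992/8555625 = 24.70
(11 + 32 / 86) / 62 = 489 / 2666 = 0.18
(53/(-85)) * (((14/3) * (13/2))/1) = -4823/255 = -18.91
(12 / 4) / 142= 3 / 142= 0.02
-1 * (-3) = 3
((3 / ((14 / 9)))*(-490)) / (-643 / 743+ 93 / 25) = -17553375 / 53024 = -331.05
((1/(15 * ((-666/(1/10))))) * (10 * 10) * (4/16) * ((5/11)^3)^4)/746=-244140625/9355705205859328536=-0.00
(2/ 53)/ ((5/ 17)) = 34/ 265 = 0.13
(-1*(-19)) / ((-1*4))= -19 / 4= -4.75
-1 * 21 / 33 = -7 / 11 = -0.64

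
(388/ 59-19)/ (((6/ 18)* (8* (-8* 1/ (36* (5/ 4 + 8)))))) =732267/ 3776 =193.93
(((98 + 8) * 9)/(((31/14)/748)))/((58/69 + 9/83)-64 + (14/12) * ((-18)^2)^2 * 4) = 57214379376/86962051973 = 0.66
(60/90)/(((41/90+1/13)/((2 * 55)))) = 85800/623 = 137.72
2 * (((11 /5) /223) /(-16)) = -11 /8920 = -0.00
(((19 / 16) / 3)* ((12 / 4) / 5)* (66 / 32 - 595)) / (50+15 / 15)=-180253 / 65280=-2.76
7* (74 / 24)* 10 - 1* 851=-3811 / 6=-635.17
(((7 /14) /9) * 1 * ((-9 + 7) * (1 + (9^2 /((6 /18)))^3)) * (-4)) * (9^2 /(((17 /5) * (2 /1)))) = 1291401720 /17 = 75964807.06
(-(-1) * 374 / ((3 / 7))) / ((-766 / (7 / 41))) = -9163 / 47109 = -0.19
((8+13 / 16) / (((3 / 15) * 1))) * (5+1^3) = 2115 / 8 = 264.38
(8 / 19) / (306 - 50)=1 / 608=0.00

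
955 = 955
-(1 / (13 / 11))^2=-121 / 169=-0.72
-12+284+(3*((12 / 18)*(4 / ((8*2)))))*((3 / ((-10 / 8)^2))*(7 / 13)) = 88568 / 325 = 272.52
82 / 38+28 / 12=256 / 57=4.49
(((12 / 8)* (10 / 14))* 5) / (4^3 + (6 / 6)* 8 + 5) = 75 / 1078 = 0.07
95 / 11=8.64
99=99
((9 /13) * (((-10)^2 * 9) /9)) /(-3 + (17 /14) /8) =-100800 /4147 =-24.31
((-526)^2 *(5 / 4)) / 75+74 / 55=761081 / 165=4612.61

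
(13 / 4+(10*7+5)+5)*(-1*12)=-999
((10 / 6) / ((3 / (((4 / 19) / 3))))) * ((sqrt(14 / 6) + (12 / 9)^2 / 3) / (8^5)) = 5 / 7091712 + 5 * sqrt(21) / 12607488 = 0.00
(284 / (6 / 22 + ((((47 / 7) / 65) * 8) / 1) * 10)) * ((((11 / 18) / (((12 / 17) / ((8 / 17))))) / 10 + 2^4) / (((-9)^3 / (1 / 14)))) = -43972643 / 840956175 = -0.05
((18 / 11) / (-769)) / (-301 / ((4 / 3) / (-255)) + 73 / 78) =-2808 / 75965888779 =-0.00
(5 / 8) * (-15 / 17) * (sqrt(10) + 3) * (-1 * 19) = 4275 / 136 + 1425 * sqrt(10) / 136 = 64.57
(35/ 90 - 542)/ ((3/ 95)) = -926155/ 54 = -17151.02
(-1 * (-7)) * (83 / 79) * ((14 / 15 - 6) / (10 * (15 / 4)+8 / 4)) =-88312 / 93615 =-0.94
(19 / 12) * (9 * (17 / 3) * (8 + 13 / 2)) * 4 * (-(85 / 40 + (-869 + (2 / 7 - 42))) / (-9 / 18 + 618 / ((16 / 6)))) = 476602327 / 25900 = 18401.63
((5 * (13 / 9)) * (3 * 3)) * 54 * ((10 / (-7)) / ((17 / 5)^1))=-175500 / 119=-1474.79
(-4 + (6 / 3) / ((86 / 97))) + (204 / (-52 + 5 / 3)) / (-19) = -188859 / 123367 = -1.53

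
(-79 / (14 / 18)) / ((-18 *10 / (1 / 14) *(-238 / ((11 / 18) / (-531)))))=869 / 4458615840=0.00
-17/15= -1.13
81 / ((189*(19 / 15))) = 0.34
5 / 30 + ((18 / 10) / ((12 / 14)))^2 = 1373 / 300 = 4.58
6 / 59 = 0.10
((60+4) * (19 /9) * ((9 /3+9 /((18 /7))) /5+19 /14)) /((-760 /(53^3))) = -36921496 /525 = -70326.66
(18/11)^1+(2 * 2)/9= 206/99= 2.08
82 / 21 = 3.90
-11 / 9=-1.22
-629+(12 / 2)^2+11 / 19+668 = 1436 / 19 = 75.58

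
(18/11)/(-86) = -9/473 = -0.02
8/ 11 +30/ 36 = 1.56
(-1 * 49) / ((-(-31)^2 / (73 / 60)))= 3577 / 57660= 0.06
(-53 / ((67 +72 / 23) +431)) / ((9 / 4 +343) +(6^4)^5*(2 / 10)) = -530 / 3664424537407457229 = -0.00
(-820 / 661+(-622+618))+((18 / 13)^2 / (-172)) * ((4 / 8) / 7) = -352473973 / 67248818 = -5.24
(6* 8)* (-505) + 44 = -24196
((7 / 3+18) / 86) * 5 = 305 / 258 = 1.18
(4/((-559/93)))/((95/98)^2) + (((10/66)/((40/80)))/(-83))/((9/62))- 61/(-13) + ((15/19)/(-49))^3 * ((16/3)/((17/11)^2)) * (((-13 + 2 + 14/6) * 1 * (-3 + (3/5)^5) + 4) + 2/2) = 318043455600763228579/80340262048801529775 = 3.96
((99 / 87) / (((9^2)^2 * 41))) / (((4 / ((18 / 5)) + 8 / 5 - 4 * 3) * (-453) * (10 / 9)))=1 / 1105242084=0.00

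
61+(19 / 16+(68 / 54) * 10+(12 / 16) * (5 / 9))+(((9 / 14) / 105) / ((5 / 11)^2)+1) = 76.23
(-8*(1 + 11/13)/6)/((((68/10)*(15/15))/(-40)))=3200/221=14.48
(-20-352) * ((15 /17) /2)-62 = -3844 /17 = -226.12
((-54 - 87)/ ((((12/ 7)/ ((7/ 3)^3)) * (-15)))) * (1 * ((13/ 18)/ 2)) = 1467011/ 58320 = 25.15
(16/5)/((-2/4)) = -32/5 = -6.40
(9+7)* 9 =144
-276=-276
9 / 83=0.11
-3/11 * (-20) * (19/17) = 1140/187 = 6.10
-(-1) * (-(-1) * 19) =19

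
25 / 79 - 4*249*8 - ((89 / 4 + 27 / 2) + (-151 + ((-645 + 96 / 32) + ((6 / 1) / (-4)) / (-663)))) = -7210.44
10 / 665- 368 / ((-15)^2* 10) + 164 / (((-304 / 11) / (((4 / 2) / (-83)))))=-137227 / 24837750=-0.01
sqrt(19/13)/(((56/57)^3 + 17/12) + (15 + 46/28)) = 5185404* sqrt(247)/1281321275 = 0.06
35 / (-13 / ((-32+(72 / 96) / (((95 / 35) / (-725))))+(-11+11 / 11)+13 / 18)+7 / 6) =6940878 / 242033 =28.68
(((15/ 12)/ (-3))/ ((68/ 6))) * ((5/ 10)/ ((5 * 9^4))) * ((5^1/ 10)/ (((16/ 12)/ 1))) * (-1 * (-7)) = -7/ 4758912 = -0.00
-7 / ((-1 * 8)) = 7 / 8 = 0.88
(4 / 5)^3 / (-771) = -0.00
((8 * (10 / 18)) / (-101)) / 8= -5 / 909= -0.01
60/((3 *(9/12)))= 80/3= 26.67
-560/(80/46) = -322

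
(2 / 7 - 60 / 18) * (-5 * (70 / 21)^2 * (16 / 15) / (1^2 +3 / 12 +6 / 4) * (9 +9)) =819200 / 693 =1182.11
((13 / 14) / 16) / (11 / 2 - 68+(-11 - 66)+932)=13 / 177520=0.00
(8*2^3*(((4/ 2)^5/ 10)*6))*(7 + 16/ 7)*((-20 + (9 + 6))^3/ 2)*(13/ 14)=-32448000/ 49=-662204.08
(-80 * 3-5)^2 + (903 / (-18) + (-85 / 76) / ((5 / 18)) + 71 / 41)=140155823 / 2337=59972.54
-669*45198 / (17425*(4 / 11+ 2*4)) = -166306041 / 801550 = -207.48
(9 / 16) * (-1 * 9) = -5.06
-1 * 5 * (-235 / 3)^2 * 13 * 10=-35896250 / 9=-3988472.22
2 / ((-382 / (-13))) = 13 / 191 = 0.07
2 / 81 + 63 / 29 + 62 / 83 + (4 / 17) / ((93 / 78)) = 322775095 / 102747609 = 3.14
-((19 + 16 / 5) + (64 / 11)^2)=-33911 / 605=-56.05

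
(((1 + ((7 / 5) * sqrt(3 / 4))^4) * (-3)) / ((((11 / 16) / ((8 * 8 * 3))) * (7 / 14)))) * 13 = -473376384 / 6875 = -68854.75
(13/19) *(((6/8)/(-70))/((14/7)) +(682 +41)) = 5263401/10640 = 494.68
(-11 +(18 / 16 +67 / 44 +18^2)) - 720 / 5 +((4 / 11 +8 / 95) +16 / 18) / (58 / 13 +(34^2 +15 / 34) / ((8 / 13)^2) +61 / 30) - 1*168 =3.65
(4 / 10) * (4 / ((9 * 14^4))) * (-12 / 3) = -0.00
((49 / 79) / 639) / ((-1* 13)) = -49 / 656253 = -0.00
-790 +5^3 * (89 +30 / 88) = 456615 / 44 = 10377.61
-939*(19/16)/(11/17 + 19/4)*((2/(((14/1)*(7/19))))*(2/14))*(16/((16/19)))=-109490217/503524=-217.45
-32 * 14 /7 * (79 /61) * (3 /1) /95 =-15168 /5795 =-2.62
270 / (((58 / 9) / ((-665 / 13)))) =-807975 / 377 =-2143.17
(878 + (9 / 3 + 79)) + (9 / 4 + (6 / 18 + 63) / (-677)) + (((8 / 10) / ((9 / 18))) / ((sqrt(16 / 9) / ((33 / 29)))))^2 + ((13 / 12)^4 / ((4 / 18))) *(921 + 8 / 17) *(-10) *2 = -31573136401311353 / 278757187200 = -113263.94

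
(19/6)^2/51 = 361/1836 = 0.20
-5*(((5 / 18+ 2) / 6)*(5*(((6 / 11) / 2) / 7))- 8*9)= 996895 / 2772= 359.63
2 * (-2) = -4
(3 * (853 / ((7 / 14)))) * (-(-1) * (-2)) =-10236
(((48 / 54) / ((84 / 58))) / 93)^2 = 13456 / 308950929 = 0.00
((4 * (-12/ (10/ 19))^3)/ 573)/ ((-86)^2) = -493848/ 44144875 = -0.01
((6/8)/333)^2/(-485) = -1/95610960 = -0.00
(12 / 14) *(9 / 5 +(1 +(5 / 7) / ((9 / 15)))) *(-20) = -3352 / 49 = -68.41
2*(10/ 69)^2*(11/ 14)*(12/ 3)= 4400/ 33327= 0.13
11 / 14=0.79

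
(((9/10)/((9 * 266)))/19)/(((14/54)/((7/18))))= 3/101080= 0.00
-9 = -9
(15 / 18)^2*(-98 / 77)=-175 / 198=-0.88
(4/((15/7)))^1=28/15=1.87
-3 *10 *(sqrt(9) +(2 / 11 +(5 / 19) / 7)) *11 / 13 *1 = -141300 / 1729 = -81.72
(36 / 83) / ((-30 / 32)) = -192 / 415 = -0.46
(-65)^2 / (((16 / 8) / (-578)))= -1221025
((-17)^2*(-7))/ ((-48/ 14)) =14161/ 24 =590.04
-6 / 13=-0.46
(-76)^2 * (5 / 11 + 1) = 92416 / 11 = 8401.45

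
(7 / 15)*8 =56 / 15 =3.73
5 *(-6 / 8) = -15 / 4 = -3.75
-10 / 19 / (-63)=10 / 1197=0.01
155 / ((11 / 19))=2945 / 11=267.73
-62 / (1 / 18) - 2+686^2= 469478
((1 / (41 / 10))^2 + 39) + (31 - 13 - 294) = -398297 / 1681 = -236.94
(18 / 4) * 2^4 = 72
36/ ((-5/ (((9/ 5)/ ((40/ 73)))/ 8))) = -5913/ 2000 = -2.96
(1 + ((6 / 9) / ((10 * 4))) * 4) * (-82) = -1312 / 15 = -87.47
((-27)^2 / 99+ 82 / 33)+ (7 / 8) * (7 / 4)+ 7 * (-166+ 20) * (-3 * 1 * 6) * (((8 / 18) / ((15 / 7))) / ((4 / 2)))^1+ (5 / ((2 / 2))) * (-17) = 3228039 / 1760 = 1834.11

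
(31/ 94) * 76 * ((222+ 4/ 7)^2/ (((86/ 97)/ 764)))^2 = 9529833175293742722055808/ 208654103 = 45672876968509661.76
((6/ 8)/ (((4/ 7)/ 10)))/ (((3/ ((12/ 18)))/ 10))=175/ 6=29.17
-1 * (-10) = 10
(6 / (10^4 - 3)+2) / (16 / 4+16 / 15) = 75000 / 189943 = 0.39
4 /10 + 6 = 32 /5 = 6.40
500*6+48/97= 291048/97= 3000.49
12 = 12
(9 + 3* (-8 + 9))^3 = 1728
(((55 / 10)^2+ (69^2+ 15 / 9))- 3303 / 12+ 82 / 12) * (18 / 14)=81441 / 14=5817.21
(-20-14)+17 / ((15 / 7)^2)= -6817 / 225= -30.30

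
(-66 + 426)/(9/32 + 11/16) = 371.61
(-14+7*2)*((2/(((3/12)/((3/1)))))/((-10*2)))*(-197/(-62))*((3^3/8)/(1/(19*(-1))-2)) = 0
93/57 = 31/19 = 1.63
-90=-90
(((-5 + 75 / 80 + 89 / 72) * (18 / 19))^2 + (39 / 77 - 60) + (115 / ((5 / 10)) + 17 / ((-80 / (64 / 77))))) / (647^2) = 0.00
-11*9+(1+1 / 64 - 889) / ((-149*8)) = -7495681 / 76288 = -98.26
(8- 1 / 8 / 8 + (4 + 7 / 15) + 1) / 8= 12913 / 7680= 1.68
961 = 961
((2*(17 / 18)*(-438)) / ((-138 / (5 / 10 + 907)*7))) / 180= 150161 / 34776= 4.32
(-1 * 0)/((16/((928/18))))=0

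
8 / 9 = 0.89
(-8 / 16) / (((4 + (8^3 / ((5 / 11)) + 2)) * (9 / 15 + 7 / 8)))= -50 / 167029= -0.00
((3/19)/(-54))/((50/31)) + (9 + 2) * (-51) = -9593131/17100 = -561.00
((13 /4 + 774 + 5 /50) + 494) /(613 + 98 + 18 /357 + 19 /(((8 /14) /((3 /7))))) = 3025813 /1726215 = 1.75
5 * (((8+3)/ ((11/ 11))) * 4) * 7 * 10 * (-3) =-46200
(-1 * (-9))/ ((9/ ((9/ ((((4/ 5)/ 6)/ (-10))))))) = -675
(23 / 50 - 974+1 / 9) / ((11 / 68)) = -6017.56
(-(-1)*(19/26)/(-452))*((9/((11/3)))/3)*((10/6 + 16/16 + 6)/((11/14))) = -399/27346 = -0.01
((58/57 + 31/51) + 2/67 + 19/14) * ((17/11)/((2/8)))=1825346/98021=18.62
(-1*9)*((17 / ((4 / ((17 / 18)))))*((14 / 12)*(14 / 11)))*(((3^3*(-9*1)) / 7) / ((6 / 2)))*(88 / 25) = 54621 / 25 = 2184.84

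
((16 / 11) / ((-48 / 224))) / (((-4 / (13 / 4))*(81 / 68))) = 12376 / 2673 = 4.63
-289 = -289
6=6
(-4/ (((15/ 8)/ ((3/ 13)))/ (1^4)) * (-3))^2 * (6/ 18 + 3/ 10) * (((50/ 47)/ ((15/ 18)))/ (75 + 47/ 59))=2582784/ 111003425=0.02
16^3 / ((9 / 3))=4096 / 3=1365.33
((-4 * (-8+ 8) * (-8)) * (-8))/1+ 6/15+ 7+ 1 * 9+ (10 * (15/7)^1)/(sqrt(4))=949/35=27.11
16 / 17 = 0.94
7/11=0.64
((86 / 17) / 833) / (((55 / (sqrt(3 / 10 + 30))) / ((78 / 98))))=1677*sqrt(3030) / 190819475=0.00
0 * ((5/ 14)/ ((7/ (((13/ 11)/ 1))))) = 0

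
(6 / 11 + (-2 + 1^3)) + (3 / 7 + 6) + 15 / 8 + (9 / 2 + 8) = 12535 / 616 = 20.35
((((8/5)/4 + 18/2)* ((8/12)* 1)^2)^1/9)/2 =94/405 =0.23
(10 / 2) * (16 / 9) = 80 / 9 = 8.89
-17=-17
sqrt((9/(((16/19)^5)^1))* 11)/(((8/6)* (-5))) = -3249* sqrt(209)/20480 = -2.29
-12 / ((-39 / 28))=112 / 13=8.62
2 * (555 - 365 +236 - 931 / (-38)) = 901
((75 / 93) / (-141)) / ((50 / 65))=-65 / 8742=-0.01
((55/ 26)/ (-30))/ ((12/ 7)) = -77/ 1872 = -0.04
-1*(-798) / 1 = 798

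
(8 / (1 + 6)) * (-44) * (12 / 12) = -352 / 7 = -50.29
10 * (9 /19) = 90 /19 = 4.74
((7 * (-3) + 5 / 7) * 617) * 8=-700912 / 7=-100130.29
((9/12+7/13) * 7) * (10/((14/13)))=335/4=83.75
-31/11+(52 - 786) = -8105/11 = -736.82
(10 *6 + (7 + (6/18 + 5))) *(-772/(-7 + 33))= -2147.74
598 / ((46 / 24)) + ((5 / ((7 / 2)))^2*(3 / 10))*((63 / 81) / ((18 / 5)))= 58993 / 189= 312.13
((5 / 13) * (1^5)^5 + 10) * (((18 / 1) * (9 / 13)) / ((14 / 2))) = 21870 / 1183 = 18.49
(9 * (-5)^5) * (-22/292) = 309375/146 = 2119.01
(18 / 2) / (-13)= -9 / 13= -0.69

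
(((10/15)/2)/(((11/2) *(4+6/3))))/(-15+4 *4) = 1/99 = 0.01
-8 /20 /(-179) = 2 /895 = 0.00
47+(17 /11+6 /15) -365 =-316.05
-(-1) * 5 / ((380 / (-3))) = -3 / 76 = -0.04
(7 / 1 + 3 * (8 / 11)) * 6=606 / 11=55.09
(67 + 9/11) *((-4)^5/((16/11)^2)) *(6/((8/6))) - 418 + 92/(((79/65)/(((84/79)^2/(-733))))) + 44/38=-1017108051423084/6866554153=-148124.96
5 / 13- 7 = -6.62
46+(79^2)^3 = 243087455567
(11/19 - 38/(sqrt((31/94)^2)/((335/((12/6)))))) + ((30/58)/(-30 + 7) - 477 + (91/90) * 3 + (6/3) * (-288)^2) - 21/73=146113.98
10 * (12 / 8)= 15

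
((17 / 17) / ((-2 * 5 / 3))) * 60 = -18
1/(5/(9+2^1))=11/5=2.20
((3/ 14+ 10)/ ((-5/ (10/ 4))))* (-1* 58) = 4147/ 14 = 296.21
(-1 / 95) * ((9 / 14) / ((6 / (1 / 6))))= -1 / 5320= -0.00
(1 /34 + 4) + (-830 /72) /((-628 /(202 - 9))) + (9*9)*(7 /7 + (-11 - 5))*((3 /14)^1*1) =-680080519 /2690352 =-252.78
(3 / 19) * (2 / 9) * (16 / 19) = 32 / 1083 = 0.03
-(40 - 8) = -32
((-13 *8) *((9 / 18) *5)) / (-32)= 65 / 8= 8.12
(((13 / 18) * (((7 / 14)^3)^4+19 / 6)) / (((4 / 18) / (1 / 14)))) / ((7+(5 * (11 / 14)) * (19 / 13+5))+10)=6576635 / 379158528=0.02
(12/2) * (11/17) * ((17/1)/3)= 22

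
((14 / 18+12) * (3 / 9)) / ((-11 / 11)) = -115 / 27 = -4.26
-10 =-10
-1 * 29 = -29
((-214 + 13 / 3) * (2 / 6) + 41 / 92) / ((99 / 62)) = -1782469 / 40986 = -43.49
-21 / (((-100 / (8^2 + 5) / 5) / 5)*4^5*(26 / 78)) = 4347 / 4096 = 1.06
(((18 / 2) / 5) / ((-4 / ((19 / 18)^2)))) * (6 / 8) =-361 / 960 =-0.38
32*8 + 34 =290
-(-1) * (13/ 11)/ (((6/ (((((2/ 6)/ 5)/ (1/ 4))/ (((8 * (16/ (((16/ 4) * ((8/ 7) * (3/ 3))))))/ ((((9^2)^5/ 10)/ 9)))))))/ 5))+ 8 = 363389.41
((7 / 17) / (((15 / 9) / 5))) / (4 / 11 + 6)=33 / 170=0.19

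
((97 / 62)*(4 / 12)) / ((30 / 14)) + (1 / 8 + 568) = 6342991 / 11160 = 568.37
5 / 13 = 0.38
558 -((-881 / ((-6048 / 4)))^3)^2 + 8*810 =7037.96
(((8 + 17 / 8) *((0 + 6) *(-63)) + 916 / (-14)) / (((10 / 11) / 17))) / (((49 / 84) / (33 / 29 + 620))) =-220285282107 / 2842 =-77510655.21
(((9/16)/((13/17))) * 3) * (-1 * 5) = -2295/208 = -11.03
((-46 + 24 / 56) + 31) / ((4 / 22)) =-80.14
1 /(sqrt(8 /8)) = 1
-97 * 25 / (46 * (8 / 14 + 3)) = -14.76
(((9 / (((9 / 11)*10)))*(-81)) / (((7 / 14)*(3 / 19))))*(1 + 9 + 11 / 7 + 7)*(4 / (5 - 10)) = 586872 / 35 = 16767.77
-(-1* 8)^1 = 8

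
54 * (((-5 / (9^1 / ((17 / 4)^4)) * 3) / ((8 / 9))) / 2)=-33826005 / 2048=-16516.60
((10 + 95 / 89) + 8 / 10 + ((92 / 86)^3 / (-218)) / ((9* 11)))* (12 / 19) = 7.50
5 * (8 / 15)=8 / 3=2.67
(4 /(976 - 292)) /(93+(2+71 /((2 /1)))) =2 /44631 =0.00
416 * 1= 416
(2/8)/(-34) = -1/136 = -0.01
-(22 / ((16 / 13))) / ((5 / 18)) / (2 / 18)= -11583 / 20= -579.15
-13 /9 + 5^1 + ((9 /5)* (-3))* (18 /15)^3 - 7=-71863 /5625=-12.78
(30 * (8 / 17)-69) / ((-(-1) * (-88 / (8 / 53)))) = 933 / 9911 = 0.09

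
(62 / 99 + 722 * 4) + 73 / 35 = 10016317 / 3465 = 2890.71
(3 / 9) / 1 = 1 / 3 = 0.33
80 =80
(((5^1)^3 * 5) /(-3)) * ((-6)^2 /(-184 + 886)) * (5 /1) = -6250 /117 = -53.42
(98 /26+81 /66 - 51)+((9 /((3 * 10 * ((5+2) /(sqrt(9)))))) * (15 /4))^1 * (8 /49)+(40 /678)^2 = -517694690609 /11273520258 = -45.92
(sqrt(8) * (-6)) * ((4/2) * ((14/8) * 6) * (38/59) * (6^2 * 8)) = -2757888 * sqrt(2)/59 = -66105.81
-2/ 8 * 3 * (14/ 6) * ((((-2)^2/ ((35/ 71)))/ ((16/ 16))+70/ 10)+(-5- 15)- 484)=17111/ 20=855.55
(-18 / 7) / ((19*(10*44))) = -9 / 29260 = -0.00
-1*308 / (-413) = 44 / 59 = 0.75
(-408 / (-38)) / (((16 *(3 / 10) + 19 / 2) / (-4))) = -3.00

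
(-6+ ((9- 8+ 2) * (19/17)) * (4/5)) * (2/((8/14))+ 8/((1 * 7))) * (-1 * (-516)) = -945828/119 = -7948.13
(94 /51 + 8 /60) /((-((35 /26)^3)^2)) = -7413978624 /22321796875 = -0.33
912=912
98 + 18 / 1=116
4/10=2/5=0.40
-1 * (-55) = 55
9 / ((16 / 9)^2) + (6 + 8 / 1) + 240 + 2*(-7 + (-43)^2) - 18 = 1004249 / 256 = 3922.85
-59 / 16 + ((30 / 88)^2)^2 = -13770479 / 3748096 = -3.67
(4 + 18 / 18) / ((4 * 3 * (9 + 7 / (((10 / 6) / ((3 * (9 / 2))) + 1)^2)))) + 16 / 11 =3369001 / 2271456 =1.48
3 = 3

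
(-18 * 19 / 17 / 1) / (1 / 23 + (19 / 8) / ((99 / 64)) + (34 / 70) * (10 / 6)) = -2725569 / 323578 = -8.42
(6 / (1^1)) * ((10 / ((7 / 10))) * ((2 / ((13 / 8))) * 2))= 19200 / 91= 210.99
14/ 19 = 0.74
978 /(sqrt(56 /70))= 489 * sqrt(5)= 1093.44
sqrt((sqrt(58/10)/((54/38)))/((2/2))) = 3625^(1/4) * sqrt(57)/45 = 1.30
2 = 2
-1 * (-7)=7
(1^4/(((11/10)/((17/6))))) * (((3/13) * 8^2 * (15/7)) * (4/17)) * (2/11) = 38400/11011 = 3.49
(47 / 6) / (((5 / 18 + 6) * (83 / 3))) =423 / 9379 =0.05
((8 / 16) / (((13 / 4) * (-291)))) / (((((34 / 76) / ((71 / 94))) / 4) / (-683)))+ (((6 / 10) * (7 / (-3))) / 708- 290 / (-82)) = 873486488687 / 146234210460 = 5.97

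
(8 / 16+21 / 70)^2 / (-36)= -4 / 225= -0.02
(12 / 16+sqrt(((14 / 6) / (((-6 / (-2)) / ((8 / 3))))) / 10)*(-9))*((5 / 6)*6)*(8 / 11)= 30 / 11 - 16*sqrt(105) / 11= -12.18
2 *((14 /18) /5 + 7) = 644 /45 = 14.31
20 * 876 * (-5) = -87600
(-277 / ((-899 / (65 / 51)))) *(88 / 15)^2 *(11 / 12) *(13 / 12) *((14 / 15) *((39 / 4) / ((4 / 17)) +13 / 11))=297419233111 / 557065350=533.90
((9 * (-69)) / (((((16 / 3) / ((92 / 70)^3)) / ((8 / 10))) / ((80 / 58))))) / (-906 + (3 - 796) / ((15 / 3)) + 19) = 90668484 / 325018225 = 0.28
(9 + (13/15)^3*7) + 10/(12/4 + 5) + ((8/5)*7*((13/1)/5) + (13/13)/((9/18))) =620011/13500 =45.93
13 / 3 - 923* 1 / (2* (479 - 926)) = 1599 / 298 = 5.37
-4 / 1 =-4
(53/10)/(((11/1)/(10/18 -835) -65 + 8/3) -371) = -119409/9763297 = -0.01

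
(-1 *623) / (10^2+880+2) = -623 / 982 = -0.63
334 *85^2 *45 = 108591750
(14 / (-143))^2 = 196 / 20449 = 0.01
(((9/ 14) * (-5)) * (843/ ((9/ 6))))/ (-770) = 2529/ 1078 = 2.35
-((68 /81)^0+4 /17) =-21 /17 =-1.24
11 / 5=2.20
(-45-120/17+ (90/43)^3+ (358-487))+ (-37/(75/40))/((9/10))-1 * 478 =-24517051004/36493713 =-671.82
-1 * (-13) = 13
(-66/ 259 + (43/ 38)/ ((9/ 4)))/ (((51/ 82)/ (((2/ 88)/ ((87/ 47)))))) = 10586938/ 2161613223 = 0.00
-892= -892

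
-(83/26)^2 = -6889/676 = -10.19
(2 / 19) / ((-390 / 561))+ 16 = 19573 / 1235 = 15.85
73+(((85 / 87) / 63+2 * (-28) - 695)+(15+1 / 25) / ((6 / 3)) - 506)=-1176.46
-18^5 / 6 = -314928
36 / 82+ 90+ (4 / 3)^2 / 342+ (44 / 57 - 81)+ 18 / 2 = 1212520 / 63099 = 19.22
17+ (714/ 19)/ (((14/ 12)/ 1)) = 935/ 19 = 49.21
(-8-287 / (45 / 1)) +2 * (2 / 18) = -637 / 45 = -14.16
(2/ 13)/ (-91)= -2/ 1183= -0.00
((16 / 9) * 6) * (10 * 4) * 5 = 6400 / 3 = 2133.33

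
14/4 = 7/2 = 3.50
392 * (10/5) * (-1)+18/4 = -1559/2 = -779.50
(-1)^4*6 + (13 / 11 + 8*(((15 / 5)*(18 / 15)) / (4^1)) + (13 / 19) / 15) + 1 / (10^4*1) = 90460627 / 6270000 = 14.43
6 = 6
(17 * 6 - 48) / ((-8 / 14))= -189 / 2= -94.50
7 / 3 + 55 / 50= 103 / 30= 3.43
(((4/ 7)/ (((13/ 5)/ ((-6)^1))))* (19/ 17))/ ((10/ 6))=-1368/ 1547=-0.88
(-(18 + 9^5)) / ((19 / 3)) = -177201 / 19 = -9326.37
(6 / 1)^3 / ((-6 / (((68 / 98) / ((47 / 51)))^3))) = -15.37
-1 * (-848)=848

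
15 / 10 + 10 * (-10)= -197 / 2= -98.50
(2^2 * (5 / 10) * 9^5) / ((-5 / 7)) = -826686 / 5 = -165337.20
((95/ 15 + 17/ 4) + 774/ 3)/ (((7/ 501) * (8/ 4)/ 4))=538241/ 14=38445.79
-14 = -14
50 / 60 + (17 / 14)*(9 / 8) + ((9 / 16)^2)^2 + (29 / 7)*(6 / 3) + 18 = 39340597 / 1376256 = 28.59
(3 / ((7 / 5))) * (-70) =-150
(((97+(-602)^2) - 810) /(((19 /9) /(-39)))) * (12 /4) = -20045295.95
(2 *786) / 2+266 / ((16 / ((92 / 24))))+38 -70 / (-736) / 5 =887.75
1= 1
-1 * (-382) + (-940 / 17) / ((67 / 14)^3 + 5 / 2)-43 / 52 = 103521596491 / 271938732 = 380.68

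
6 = 6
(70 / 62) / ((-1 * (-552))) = 0.00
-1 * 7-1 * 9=-16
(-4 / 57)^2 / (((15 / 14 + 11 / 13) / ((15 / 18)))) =7280 / 3401703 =0.00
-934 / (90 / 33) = -5137 / 15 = -342.47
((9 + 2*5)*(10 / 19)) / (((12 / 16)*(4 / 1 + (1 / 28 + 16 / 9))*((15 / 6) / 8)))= 10752 / 1465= 7.34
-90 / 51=-30 / 17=-1.76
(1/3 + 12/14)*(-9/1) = -75/7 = -10.71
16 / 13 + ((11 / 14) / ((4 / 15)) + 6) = 7409 / 728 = 10.18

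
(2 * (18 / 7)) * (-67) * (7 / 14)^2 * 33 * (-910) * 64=165559680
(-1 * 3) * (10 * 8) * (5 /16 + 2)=-555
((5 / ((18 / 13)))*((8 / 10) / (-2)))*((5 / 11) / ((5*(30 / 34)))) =-221 / 1485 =-0.15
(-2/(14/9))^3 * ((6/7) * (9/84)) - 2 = -73789/33614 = -2.20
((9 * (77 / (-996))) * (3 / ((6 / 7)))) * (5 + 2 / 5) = -43659 / 3320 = -13.15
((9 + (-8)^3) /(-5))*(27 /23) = 13581 /115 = 118.10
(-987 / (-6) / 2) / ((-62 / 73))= -24017 / 248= -96.84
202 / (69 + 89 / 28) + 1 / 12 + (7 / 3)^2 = 605795 / 72756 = 8.33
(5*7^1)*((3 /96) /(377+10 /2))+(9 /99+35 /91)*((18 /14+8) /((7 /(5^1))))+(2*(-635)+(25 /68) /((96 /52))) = -425624730955 /336025536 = -1266.64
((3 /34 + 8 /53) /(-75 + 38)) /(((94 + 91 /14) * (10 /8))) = -1724 /33503685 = -0.00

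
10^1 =10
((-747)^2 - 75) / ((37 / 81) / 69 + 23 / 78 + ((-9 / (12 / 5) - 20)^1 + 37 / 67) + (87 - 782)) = -777.18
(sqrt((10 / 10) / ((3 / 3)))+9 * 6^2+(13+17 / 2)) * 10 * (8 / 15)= 1848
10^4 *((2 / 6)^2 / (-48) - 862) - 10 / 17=-3956590895 / 459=-8620023.74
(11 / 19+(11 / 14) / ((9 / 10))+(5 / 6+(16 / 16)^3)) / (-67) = -7865 / 160398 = -0.05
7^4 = 2401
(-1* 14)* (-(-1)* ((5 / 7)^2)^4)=-0.95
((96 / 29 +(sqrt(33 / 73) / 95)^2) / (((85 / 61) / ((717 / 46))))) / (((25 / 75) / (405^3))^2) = 878940550591663011937907625 / 597633334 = 1470702018424666740.46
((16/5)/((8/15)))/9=2/3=0.67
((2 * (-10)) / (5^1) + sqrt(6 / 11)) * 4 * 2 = -32 + 8 * sqrt(66) / 11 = -26.09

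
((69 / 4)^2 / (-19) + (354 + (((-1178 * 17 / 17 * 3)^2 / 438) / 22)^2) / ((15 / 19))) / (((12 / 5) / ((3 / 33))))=2085921366718315 / 25874895552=80615.64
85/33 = 2.58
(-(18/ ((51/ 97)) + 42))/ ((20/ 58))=-18792/ 85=-221.08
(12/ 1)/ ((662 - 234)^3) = 3/ 19600688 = 0.00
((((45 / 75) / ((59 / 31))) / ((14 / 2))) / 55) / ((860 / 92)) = 2139 / 24418625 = 0.00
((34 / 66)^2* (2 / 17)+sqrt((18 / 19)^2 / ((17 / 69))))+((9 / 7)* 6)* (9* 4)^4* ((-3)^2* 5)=18* sqrt(1173) / 323+4444717432558 / 7623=583066699.08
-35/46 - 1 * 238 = -238.76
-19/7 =-2.71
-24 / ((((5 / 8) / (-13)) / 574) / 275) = 78798720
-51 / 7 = -7.29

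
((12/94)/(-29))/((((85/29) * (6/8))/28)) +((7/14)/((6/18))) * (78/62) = 453527/247690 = 1.83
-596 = -596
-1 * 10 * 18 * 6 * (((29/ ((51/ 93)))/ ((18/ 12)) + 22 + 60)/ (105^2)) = -9568/ 833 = -11.49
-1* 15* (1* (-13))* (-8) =-1560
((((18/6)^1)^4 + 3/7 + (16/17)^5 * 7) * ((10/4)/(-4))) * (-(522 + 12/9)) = 28324.80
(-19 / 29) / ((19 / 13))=-13 / 29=-0.45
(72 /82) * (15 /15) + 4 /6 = 190 /123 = 1.54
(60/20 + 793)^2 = 633616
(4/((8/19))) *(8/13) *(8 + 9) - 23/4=4869/52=93.63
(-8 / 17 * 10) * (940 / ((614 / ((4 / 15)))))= -30080 / 15657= -1.92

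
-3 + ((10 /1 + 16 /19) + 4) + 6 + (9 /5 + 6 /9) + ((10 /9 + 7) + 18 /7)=185483 /5985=30.99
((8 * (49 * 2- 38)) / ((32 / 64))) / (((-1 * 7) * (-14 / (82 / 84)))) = 3280 / 343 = 9.56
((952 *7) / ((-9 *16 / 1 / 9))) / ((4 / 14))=-5831 / 4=-1457.75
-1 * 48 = -48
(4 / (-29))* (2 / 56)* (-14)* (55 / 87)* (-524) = -57640 / 2523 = -22.85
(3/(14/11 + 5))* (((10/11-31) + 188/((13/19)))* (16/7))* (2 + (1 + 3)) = 1604.85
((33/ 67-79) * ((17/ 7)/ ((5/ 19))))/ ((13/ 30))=-10193880/ 6097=-1671.95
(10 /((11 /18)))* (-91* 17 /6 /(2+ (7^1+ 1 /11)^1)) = -464.10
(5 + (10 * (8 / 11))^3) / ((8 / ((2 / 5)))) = 103731 / 5324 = 19.48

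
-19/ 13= -1.46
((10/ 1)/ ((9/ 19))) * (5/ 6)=475/ 27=17.59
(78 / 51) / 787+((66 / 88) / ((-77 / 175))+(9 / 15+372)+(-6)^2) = 1197653663 / 2943380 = 406.90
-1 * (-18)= 18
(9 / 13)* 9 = 81 / 13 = 6.23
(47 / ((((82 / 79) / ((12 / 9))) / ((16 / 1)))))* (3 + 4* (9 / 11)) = 2732768 / 451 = 6059.35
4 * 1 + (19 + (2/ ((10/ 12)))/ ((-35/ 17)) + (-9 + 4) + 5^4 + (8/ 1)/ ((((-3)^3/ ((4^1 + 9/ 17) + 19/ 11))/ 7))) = 61738081/ 98175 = 628.86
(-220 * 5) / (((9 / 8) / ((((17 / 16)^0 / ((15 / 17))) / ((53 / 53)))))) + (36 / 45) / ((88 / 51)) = -3289823 / 2970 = -1107.68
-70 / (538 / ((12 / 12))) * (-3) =105 / 269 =0.39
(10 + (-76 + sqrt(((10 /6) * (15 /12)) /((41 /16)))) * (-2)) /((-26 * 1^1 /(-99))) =8019 /13 - 330 * sqrt(123) /533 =609.98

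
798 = 798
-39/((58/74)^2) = -53391/841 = -63.49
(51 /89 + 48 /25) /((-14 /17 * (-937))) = 94299 /29187550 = 0.00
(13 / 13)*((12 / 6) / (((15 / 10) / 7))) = 28 / 3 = 9.33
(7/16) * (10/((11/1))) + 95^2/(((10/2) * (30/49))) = 778421/264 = 2948.56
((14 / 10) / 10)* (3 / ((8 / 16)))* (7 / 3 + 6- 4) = 3.64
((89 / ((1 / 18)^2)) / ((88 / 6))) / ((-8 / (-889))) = 19226403 / 88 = 218481.85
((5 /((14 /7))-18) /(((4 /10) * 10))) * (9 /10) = -279 /80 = -3.49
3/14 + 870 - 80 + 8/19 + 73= 229727/266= 863.64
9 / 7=1.29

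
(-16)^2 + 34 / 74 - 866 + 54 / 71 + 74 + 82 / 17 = -23667325 / 44659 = -529.96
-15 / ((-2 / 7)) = 105 / 2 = 52.50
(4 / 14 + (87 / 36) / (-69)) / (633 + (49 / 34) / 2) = 24701 / 62441757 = 0.00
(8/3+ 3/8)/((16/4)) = 73/96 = 0.76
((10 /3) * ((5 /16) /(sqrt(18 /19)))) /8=25 * sqrt(38) /1152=0.13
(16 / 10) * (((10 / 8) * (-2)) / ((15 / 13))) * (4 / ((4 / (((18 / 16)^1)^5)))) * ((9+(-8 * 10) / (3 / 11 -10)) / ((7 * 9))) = -52398333 / 30679040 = -1.71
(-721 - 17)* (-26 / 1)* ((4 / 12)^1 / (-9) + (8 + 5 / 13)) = 480520 / 3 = 160173.33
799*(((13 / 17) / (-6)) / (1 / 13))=-7943 / 6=-1323.83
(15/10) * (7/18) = 7/12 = 0.58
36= 36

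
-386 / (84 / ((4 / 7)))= -2.63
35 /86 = 0.41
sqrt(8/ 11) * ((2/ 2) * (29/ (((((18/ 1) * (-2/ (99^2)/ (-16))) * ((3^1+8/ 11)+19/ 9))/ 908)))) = 1032319728 * sqrt(22)/ 289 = 16754355.44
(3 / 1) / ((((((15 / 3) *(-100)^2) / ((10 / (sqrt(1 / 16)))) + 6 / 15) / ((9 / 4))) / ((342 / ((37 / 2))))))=7695 / 77108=0.10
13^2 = 169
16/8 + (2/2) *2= 4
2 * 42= 84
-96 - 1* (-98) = 2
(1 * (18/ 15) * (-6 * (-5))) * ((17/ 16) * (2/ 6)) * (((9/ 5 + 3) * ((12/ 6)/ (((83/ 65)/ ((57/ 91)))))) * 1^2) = 34884/ 581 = 60.04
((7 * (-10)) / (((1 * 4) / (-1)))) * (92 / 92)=35 / 2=17.50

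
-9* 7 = -63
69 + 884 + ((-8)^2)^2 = 5049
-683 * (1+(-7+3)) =2049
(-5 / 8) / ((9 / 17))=-85 / 72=-1.18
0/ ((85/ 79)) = 0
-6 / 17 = -0.35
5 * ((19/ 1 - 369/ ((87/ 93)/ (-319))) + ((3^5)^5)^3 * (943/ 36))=318664211563164622055478891688661523905/ 4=79666052890791155513869720000000000000.00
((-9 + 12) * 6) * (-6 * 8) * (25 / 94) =-10800 / 47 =-229.79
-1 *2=-2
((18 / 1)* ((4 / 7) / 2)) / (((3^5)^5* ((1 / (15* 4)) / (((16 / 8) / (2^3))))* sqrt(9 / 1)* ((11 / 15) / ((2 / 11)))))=200 / 26579757488823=0.00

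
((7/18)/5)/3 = 7/270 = 0.03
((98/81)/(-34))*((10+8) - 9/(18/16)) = -0.36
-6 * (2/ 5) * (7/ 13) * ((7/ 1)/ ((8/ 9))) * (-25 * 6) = 19845/ 13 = 1526.54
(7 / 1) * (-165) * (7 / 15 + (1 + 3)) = -5159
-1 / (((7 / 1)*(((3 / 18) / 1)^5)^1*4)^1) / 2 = -972 / 7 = -138.86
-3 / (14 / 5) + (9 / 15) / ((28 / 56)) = 9 / 70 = 0.13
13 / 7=1.86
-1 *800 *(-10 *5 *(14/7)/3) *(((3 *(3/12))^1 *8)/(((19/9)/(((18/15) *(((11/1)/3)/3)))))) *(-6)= -12672000/19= -666947.37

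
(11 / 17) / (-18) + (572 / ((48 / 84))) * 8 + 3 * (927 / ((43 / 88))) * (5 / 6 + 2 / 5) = 988645691 / 65790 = 15027.29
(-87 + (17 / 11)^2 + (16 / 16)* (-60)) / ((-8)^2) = -8749 / 3872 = -2.26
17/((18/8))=68/9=7.56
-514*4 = -2056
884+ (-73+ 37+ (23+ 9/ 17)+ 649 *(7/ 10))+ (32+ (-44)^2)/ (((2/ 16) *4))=894511/ 170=5261.83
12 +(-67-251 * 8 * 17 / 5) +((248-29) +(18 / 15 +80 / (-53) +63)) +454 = -325765 / 53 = -6146.51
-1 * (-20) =20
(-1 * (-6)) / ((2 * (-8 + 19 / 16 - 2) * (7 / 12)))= -192 / 329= -0.58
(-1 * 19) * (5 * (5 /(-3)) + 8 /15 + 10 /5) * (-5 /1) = -551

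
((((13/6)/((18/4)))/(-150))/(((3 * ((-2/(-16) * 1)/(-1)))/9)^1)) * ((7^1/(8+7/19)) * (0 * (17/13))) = 0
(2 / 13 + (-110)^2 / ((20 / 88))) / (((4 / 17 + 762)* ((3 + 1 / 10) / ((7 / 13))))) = 411812590 / 33943481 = 12.13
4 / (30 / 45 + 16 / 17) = 102 / 41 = 2.49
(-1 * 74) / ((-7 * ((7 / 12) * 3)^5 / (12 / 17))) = 909312 / 2000033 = 0.45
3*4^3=192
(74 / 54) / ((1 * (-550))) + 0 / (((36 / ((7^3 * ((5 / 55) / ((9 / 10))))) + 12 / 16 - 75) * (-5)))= -37 / 14850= -0.00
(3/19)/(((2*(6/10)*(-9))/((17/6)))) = -85/2052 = -0.04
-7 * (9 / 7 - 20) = 131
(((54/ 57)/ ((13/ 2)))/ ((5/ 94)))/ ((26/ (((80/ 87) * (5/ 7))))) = 0.07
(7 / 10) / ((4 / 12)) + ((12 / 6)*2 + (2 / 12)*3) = 33 / 5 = 6.60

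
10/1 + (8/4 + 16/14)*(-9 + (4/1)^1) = -40/7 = -5.71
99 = 99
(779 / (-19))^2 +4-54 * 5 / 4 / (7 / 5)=22915 / 14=1636.79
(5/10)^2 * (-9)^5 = -59049/4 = -14762.25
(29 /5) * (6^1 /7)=174 /35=4.97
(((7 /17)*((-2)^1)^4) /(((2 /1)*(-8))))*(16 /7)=-16 /17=-0.94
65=65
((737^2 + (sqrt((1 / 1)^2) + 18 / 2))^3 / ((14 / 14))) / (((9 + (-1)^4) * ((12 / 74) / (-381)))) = -753068286240450868961 / 20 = -37653414312022543448.05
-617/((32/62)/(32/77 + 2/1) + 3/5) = -8894055/11729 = -758.30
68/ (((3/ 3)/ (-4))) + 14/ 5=-1346/ 5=-269.20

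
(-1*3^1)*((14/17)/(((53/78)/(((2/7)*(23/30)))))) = -0.80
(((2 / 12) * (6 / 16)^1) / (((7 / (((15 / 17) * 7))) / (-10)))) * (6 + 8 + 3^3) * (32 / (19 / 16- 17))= 196800 / 4301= 45.76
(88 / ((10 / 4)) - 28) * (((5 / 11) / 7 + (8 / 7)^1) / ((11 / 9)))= 30132 / 4235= 7.11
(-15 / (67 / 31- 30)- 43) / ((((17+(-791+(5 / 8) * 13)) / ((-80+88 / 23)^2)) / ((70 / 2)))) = 31494093281280 / 2797140929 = 11259.39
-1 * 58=-58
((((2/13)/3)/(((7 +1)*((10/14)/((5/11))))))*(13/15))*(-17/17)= -0.00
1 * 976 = 976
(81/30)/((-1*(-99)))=3/110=0.03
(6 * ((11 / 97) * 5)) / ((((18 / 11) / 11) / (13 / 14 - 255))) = -5810.47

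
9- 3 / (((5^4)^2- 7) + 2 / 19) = 66795639 / 7421744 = 9.00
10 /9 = 1.11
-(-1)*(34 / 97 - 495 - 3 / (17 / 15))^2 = 672468881764 / 2719201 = 247303.85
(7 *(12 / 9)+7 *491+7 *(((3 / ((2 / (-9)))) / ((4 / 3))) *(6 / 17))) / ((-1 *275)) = -697949 / 56100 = -12.44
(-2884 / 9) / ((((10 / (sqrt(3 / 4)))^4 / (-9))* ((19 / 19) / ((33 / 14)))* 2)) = 30591 / 160000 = 0.19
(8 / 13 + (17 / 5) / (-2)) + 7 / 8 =-109 / 520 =-0.21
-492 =-492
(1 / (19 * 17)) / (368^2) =1 / 43741952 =0.00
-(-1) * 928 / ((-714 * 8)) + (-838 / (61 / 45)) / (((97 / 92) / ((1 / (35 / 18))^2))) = -11477420246 / 73932915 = -155.24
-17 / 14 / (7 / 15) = -255 / 98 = -2.60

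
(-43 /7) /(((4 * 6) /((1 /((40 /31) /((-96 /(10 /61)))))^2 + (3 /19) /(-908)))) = -31832607063317 /603820000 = -52718.70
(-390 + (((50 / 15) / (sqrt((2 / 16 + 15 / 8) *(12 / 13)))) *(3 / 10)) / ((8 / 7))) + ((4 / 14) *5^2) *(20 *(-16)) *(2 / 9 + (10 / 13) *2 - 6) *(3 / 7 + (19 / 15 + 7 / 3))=7 *sqrt(78) / 96 + 73853110 / 1911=38646.96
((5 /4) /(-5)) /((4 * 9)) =-1 /144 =-0.01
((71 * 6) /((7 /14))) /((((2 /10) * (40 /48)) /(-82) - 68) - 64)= -419184 /64945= -6.45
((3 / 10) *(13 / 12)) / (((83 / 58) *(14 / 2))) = 0.03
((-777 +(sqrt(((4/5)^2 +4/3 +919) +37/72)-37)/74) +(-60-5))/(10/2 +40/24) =-1011/8 +sqrt(3317354)/29600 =-126.31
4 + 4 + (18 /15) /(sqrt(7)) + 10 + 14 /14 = 6 * sqrt(7) /35 + 19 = 19.45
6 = 6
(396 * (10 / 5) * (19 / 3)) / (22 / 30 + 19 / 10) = 1904.81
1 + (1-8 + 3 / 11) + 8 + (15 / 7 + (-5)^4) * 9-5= 434400 / 77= 5641.56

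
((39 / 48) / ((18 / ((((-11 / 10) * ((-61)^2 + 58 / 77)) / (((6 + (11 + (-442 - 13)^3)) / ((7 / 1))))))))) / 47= 248365 / 850027934592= 0.00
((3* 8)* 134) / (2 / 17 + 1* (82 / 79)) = 2782.92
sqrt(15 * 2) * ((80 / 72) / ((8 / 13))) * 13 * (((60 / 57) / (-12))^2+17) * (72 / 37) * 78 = 2428036520 * sqrt(30) / 40071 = 331883.50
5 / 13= 0.38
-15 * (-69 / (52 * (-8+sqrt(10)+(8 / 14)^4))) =-654116435 / 217771879 - 662952115 * sqrt(10) / 1742175032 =-4.21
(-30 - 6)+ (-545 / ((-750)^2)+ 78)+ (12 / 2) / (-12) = 4668641 / 112500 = 41.50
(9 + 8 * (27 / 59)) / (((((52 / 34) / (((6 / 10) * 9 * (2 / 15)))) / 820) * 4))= 4685931 / 3835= 1221.89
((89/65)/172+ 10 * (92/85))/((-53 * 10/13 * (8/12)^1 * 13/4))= -6175899/50365900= -0.12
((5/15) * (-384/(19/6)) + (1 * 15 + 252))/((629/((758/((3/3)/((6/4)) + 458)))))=4894785/8222288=0.60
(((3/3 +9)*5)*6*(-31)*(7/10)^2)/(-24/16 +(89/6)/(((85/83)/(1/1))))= -166005/473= -350.96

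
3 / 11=0.27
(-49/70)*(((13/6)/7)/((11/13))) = -169/660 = -0.26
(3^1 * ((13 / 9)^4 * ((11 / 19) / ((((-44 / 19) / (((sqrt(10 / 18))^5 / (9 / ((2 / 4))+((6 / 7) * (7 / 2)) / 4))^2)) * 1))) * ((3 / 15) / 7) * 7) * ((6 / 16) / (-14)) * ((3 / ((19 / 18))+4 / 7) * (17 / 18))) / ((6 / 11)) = 1212385889 / 77908710655944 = 0.00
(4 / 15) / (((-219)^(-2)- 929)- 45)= -63948 / 233570065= -0.00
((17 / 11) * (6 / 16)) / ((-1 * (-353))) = 51 / 31064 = 0.00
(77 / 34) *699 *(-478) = -12863697 / 17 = -756688.06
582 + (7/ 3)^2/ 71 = 371947/ 639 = 582.08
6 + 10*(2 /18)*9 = 16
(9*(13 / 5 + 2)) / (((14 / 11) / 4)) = 4554 / 35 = 130.11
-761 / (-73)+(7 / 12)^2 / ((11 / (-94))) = 434593 / 57816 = 7.52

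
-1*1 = -1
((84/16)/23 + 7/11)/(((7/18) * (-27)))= -125/1518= -0.08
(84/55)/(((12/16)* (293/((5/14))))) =8/3223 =0.00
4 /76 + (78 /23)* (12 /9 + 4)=7927 /437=18.14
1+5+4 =10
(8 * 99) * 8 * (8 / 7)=50688 / 7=7241.14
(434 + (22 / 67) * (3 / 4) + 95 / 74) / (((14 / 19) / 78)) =800042139 / 17353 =46103.97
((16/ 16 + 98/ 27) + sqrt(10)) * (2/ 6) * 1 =sqrt(10)/ 3 + 125/ 81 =2.60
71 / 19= 3.74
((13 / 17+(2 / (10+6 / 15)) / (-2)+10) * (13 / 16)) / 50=9431 / 54400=0.17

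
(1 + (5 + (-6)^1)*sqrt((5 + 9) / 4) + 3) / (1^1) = 4-sqrt(14) / 2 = 2.13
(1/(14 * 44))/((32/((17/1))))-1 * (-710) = 13995537/19712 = 710.00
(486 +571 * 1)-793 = 264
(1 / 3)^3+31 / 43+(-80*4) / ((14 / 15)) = -2780240 / 8127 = -342.10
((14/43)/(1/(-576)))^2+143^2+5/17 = 1748260294/31433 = 55618.63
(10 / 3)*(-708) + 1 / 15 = -35399 / 15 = -2359.93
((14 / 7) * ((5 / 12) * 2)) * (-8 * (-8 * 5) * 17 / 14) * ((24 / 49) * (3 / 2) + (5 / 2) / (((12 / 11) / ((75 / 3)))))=116006300 / 3087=37578.98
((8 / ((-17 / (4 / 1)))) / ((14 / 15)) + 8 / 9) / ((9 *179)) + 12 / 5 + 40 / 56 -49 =-395857738 / 8626905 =-45.89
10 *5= 50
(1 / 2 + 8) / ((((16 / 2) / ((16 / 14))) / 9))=153 / 14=10.93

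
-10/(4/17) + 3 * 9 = -15.50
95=95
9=9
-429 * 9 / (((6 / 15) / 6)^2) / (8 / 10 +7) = -111375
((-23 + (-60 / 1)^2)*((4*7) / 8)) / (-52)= -25039 / 104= -240.76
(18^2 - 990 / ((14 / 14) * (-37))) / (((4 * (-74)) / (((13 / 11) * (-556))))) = 11725623 / 15059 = 778.65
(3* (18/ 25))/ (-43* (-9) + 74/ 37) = 54/ 9725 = 0.01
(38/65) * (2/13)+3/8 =3143/6760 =0.46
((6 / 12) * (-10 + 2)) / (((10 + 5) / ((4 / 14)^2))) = -16 / 735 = -0.02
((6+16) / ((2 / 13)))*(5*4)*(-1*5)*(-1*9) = 128700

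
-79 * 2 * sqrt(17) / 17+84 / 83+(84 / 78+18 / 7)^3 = 3100632508 / 62546393 - 158 * sqrt(17) / 17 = 11.25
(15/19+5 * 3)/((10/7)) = 210/19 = 11.05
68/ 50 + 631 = 15809/ 25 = 632.36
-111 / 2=-55.50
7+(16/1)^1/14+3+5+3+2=148/7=21.14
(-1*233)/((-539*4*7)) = 233/15092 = 0.02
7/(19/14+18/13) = 2.55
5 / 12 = 0.42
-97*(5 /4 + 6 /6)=-873 /4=-218.25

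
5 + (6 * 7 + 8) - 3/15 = 274/5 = 54.80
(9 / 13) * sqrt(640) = 72 * sqrt(10) / 13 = 17.51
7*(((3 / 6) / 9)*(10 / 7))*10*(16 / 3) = 800 / 27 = 29.63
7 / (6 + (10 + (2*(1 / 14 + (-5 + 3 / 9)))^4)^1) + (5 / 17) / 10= 0.03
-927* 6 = -5562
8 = 8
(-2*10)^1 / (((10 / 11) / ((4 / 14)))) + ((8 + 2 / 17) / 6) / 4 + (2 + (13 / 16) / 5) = -36033 / 9520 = -3.78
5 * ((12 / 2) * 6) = 180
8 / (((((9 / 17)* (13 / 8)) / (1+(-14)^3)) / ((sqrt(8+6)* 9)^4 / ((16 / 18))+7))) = -332117747360 / 9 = -36901971928.89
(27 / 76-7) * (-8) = 1010 / 19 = 53.16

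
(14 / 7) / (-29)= -2 / 29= -0.07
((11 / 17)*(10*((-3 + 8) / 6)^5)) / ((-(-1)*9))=171875 / 594864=0.29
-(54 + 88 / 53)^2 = -8702500 / 2809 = -3098.08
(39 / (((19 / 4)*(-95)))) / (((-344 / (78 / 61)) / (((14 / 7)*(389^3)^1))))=179063889498 / 4734515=37820.96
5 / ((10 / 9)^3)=729 / 200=3.64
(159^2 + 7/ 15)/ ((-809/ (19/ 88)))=-6.75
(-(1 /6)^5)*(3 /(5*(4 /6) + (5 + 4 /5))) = -5 /118368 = -0.00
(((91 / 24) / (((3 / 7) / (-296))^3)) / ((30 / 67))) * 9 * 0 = 0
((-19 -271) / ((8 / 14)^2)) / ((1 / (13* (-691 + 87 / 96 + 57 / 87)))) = 7959999.28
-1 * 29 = -29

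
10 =10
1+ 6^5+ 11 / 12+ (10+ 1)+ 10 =7798.92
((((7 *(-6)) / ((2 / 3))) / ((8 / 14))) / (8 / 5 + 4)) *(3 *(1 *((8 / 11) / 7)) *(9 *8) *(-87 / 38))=211410 / 209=1011.53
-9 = -9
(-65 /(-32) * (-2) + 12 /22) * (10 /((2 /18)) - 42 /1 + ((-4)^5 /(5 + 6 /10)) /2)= 11761 /77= 152.74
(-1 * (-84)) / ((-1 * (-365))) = 84 / 365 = 0.23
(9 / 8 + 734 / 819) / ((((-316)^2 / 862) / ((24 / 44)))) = 5707733 / 599735136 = 0.01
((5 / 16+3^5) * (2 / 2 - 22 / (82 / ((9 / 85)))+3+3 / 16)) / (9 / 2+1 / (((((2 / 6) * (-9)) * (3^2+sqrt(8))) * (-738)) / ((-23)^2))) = 223.87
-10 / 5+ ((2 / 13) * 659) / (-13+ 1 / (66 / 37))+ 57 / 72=-2397229 / 256152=-9.36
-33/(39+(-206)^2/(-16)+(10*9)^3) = -132/2905547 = -0.00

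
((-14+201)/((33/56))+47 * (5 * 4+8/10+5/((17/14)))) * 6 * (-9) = -6832044/85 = -80376.99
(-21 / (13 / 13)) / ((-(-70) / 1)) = -3 / 10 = -0.30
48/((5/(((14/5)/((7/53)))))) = 5088/25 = 203.52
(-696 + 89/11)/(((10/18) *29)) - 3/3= -69698/1595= -43.70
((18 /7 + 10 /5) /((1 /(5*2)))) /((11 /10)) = 3200 /77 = 41.56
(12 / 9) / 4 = 0.33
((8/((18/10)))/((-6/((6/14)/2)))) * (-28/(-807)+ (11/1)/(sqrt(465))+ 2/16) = -22 * sqrt(465)/5859-5155/203364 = -0.11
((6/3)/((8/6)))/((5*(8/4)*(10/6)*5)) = 9/500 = 0.02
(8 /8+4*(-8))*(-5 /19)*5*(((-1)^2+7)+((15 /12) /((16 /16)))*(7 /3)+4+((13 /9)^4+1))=412269775 /498636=826.80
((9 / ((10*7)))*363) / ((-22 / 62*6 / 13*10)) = -28.50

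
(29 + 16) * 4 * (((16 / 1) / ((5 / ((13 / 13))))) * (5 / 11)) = 2880 / 11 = 261.82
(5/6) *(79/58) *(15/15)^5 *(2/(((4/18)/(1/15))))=79/116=0.68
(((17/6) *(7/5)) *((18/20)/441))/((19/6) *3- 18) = -0.00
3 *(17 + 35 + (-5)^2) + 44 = 275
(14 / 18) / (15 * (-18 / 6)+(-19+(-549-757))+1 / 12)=-28 / 49317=-0.00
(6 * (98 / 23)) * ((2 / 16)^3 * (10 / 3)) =245 / 1472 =0.17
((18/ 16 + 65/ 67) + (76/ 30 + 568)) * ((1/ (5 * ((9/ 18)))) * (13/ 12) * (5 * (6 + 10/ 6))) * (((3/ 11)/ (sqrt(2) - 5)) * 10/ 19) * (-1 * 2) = 59851129 * sqrt(2)/ 504108 + 299255645/ 504108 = 761.54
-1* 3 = -3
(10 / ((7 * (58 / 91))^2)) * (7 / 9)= 5915 / 15138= 0.39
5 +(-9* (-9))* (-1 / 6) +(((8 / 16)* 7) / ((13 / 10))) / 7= -211 / 26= -8.12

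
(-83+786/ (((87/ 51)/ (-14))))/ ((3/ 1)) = -189475/ 87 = -2177.87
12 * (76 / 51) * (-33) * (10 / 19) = -5280 / 17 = -310.59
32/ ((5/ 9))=288/ 5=57.60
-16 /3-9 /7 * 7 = -43 /3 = -14.33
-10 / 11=-0.91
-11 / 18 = -0.61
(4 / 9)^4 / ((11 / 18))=512 / 8019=0.06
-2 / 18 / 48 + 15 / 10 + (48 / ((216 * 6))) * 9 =791 / 432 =1.83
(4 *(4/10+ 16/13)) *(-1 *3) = -1272/65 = -19.57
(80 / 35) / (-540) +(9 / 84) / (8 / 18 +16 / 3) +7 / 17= 1423741 / 3341520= 0.43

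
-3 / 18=-1 / 6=-0.17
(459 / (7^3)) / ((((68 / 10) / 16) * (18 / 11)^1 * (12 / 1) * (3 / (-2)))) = -110 / 1029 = -0.11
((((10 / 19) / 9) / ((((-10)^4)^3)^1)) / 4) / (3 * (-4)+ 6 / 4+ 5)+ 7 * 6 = 15800399999999999 / 376200000000000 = 42.00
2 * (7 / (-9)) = -14 / 9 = -1.56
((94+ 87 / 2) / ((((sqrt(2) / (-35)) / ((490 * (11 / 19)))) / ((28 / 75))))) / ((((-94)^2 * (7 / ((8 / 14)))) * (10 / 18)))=-177870 * sqrt(2) / 41971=-5.99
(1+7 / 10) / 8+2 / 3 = 211 / 240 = 0.88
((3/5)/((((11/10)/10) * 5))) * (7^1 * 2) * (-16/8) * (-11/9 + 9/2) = -3304/33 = -100.12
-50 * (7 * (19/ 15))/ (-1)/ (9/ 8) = 10640/ 27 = 394.07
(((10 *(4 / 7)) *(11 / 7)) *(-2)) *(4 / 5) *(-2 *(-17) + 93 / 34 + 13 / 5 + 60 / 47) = -114220128 / 195755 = -583.49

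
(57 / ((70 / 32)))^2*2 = 1663488 / 1225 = 1357.95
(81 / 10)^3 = 531441 / 1000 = 531.44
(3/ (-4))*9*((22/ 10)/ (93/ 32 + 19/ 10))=-2376/ 769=-3.09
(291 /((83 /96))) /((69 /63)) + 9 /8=4710429 /15272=308.44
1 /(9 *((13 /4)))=4 /117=0.03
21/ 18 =7/ 6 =1.17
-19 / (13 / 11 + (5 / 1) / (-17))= -3553 / 166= -21.40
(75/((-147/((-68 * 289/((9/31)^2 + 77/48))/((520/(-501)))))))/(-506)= 28385014716/2510404897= 11.31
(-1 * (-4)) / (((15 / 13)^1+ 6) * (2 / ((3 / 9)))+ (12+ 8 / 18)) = 0.07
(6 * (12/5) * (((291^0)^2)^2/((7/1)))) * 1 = 72/35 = 2.06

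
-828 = -828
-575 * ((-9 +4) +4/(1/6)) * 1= -10925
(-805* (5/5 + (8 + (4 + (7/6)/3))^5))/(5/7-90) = 621512287708697/236196000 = 2631341.29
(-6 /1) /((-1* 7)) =6 /7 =0.86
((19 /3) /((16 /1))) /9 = 19 /432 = 0.04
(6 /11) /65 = 6 /715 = 0.01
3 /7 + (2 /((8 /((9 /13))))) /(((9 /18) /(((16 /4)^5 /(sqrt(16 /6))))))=217.49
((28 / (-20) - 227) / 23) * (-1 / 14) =571 / 805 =0.71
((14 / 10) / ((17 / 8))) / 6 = 28 / 255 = 0.11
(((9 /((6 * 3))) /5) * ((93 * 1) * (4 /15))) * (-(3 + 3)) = -372 /25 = -14.88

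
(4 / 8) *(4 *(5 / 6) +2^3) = 17 / 3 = 5.67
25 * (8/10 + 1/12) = 265/12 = 22.08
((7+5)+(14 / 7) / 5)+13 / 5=15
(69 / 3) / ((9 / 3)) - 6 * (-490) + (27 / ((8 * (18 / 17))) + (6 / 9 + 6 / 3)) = 2953.52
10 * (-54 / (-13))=540 / 13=41.54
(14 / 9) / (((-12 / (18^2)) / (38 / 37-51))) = 77658 / 37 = 2098.86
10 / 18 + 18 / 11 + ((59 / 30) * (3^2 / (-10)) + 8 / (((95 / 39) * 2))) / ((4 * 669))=367763581 / 167785200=2.19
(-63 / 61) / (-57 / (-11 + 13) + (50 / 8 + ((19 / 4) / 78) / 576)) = 11321856 / 243912953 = 0.05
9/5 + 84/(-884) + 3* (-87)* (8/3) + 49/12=-9152207/13260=-690.21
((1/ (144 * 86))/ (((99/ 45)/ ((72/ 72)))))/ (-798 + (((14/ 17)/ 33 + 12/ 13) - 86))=-1105/ 26584724544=-0.00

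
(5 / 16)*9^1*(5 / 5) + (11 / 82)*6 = 2373 / 656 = 3.62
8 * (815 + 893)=13664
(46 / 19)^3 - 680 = -665.81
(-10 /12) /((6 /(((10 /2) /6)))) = -25 /216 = -0.12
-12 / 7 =-1.71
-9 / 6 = -3 / 2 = -1.50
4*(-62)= -248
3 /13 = 0.23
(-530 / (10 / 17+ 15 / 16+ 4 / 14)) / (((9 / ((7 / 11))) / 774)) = -607490240 / 37939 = -16012.29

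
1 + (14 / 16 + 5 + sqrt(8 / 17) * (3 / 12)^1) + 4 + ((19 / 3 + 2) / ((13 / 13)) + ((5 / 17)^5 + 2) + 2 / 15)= 21.52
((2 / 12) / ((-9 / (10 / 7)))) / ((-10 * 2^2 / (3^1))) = 1 / 504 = 0.00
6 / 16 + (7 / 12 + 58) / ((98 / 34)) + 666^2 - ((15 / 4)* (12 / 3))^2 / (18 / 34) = 521146399 / 1176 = 443151.70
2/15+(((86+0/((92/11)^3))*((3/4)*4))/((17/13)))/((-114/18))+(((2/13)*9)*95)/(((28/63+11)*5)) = -186317366/6487455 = -28.72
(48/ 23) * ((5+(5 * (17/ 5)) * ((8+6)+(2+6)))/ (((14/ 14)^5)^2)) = 18192/ 23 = 790.96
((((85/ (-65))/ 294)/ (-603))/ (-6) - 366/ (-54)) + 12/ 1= 259659019/ 13827996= 18.78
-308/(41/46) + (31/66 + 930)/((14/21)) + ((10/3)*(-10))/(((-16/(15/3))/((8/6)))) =17275631/16236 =1064.03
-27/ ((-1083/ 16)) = 144/ 361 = 0.40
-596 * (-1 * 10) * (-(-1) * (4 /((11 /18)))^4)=160168181760 /14641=10939702.33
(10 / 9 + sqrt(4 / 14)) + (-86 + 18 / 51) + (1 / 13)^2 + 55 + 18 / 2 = -530845 / 25857 + sqrt(14) / 7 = -20.00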